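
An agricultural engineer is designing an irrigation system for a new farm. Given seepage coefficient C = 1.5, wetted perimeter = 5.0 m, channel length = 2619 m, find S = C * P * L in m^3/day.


S = C * P * L
  = 1.5 * 5.0 * 2619
  = 19642.50 m^3/day


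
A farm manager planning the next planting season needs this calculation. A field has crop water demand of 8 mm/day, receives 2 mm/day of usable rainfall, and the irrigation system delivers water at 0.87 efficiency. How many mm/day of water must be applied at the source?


IWR = (ETc - Pe) / Ea
    = (8 - 2) / 0.87
    = 6 / 0.87
    = 6.90 mm/day


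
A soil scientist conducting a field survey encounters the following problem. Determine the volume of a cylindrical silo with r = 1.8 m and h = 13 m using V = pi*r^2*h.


V = pi * r^2 * h
  = pi * 1.8^2 * 13
  = pi * 3.24 * 13
  = 132.32 m^3


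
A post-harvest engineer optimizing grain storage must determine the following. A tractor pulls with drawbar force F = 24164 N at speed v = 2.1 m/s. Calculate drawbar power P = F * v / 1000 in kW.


P = F * v / 1000
  = 24164 * 2.1 / 1000
  = 50744.40 / 1000
  = 50.74 kW


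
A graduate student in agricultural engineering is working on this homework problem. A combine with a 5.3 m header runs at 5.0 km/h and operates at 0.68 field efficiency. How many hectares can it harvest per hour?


C = w * v * eta_f / 10
  = 5.3 * 5.0 * 0.68 / 10
  = 18.02 / 10
  = 1.80 ha/h


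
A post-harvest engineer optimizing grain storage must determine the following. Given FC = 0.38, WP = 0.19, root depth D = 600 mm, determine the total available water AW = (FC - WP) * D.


AW = (FC - WP) * D
   = (0.38 - 0.19) * 600
   = 0.19 * 600
   = 114 mm


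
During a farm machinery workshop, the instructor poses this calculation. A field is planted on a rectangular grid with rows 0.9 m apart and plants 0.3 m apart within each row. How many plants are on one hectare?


D = 10000 / (row_sp * plant_sp)
  = 10000 / (0.9 * 0.3)
  = 10000 / 0.2700
  = 37037.04 plants/ha


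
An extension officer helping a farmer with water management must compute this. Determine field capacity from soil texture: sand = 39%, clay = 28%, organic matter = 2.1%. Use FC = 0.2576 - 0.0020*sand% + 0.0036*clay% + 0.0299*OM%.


FC = 0.2576 - 0.0020*39 + 0.0036*28 + 0.0299*2.1
   = 0.2576 - 0.0780 + 0.1008 + 0.0628
   = 0.3432


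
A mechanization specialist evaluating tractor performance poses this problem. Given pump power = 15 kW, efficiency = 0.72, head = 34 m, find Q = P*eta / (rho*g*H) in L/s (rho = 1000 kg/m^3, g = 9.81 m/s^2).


Q = (P * 1000 * eta) / (rho * g * H)
  = (15 * 1000 * 0.72) / (1000 * 9.81 * 34)
  = 10800 / 333540
  = 0.03238 m^3/s = 32.38 L/s


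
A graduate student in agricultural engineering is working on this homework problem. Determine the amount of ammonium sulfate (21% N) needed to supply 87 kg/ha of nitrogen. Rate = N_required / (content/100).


Rate = N_required / (N_content / 100)
     = 87 / (21 / 100)
     = 87 / 0.21
     = 414.29 kg/ha


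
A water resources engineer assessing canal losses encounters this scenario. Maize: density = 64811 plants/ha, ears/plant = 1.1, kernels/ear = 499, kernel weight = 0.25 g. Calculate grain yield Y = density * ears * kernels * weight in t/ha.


Y = density * ears * kernels * kw
  = 64811 * 1.1 * 499 * 0.25 g/ha
  = 8893689.48 g/ha
  = 8893.69 kg/ha = 8.89 t/ha


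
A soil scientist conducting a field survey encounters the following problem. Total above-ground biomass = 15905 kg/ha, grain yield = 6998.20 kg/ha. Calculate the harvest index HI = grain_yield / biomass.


HI = grain_yield / biomass
   = 6998.20 / 15905
   = 0.44


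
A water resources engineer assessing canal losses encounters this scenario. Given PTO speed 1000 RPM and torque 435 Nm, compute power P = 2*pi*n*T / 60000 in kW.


P = 2*pi*n*T / 60000
  = 2*pi * 1000 * 435 / 60000
  = 2733185.61 / 60000
  = 45.55 kW


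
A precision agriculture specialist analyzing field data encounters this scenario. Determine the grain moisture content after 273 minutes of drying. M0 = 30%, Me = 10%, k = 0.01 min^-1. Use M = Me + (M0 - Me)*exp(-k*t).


M = Me + (M0 - Me) * e^(-k*t)
  = 10 + (30 - 10) * e^(-0.01*273)
  = 10 + 20 * e^(-2.730)
  = 10 + 20 * 0.06522
  = 10 + 1.3044
  = 11.30%


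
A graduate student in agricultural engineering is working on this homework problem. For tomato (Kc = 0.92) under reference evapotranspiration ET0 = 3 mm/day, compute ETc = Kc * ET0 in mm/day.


ETc = Kc * ET0
    = 0.92 * 3
    = 2.76 mm/day


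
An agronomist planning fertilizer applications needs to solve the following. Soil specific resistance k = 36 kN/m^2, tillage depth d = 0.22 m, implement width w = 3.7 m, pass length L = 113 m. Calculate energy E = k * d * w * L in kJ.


E = k * d * w * L
  = 36 * 0.22 * 3.7 * 113
  = 3311.35 kJ


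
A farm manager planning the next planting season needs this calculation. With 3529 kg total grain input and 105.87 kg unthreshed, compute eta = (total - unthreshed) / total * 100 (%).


eta = (total - unthreshed) / total * 100
    = (3529 - 105.87) / 3529 * 100
    = 3423.13 / 3529 * 100
    = 97%


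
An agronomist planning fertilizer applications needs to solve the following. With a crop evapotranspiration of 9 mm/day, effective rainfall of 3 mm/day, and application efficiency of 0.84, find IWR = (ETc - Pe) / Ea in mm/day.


IWR = (ETc - Pe) / Ea
    = (9 - 3) / 0.84
    = 6 / 0.84
    = 7.14 mm/day


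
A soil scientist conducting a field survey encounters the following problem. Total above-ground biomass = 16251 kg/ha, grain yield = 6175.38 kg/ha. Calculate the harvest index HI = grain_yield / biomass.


HI = grain_yield / biomass
   = 6175.38 / 16251
   = 0.38


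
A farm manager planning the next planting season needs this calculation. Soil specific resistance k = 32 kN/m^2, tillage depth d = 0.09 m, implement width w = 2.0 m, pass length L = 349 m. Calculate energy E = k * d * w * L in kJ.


E = k * d * w * L
  = 32 * 0.09 * 2.0 * 349
  = 2010.24 kJ


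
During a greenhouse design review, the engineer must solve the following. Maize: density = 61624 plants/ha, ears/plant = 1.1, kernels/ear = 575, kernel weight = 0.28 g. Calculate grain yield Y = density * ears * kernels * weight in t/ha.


Y = density * ears * kernels * kw
  = 61624 * 1.1 * 575 * 0.28 g/ha
  = 10913610.40 g/ha
  = 10913.61 kg/ha = 10.91 t/ha


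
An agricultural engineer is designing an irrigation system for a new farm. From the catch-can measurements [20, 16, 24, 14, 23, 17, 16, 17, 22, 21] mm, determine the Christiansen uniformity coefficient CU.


xbar = 190 / 10 = 19
sum|xi - xbar| = 30
CU = 100 * (1 - 30 / (10 * 19))
   = 100 * (1 - 0.1579)
   = 84.21%


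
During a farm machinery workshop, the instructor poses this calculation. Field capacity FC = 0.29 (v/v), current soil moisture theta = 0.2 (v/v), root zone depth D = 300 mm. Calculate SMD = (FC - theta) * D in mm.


SMD = (FC - theta) * D
    = (0.29 - 0.2) * 300
    = 0.090 * 300
    = 27 mm


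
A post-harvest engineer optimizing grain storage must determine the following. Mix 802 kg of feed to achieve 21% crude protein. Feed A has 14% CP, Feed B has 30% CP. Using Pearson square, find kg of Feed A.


parts_A = CP_b - target = 30 - 21 = 9
parts_B = target - CP_a = 21 - 14 = 7
total_parts = 9 + 7 = 16
Feed A = 802 * 9 / 16 = 451.13 kg
Feed B = 802 * 7 / 16 = 350.88 kg

451.13 kg


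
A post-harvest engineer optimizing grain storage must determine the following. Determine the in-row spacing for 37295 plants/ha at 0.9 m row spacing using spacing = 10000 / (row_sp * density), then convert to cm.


spacing = 10000 / (row_sp * density)
        = 10000 / (0.9 * 37295)
        = 10000 / 33565.50
        = 0.29792 m = 29.79 cm


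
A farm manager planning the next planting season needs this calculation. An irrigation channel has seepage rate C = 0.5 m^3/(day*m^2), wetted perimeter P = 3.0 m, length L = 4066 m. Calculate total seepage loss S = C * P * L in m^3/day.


S = C * P * L
  = 0.5 * 3.0 * 4066
  = 6099 m^3/day


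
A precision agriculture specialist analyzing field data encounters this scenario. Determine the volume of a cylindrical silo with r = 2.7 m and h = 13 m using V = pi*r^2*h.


V = pi * r^2 * h
  = pi * 2.7^2 * 13
  = pi * 7.29 * 13
  = 297.73 m^3


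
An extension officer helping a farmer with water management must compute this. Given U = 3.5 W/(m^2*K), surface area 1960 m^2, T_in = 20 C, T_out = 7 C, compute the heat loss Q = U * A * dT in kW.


dT = 20 - (7) = 13 K
Q = U * A * dT
  = 3.5 * 1960 * 13
  = 89180 W = 89.18 kW


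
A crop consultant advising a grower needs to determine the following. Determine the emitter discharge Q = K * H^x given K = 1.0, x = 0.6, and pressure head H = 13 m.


Q = K * H^x
  = 1.0 * 13^0.6
  = 1.0 * 4.6598
  = 4.66 L/h


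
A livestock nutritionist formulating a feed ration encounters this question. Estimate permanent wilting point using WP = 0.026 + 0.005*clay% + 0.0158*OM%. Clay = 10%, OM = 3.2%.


WP = 0.026 + 0.005*10 + 0.0158*3.2
   = 0.026 + 0.0500 + 0.0506
   = 0.1266


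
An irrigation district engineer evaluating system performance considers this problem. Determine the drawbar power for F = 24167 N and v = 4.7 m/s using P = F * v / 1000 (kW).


P = F * v / 1000
  = 24167 * 4.7 / 1000
  = 113584.90 / 1000
  = 113.58 kW


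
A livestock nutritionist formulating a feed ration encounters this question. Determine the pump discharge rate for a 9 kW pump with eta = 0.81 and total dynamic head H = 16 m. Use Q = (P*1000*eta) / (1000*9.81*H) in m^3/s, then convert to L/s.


Q = (P * 1000 * eta) / (rho * g * H)
  = (9 * 1000 * 0.81) / (1000 * 9.81 * 16)
  = 7290 / 156960
  = 0.04644 m^3/s = 46.44 L/s


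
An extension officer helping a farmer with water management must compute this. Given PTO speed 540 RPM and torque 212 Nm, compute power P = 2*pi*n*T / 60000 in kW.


P = 2*pi*n*T / 60000
  = 2*pi * 540 * 212 / 60000
  = 719299.05 / 60000
  = 11.99 kW


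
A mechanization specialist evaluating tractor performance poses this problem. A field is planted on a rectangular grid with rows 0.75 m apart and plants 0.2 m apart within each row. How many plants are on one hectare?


D = 10000 / (row_sp * plant_sp)
  = 10000 / (0.75 * 0.2)
  = 10000 / 0.1500
  = 66666.67 plants/ha


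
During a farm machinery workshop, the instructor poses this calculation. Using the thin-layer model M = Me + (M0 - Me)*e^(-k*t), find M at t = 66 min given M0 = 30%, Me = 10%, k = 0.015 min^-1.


M = Me + (M0 - Me) * e^(-k*t)
  = 10 + (30 - 10) * e^(-0.015*66)
  = 10 + 20 * e^(-0.990)
  = 10 + 20 * 0.37158
  = 10 + 7.4315
  = 17.43%


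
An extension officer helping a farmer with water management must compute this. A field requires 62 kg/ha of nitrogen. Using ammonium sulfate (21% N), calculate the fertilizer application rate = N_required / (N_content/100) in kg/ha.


Rate = N_required / (N_content / 100)
     = 62 / (21 / 100)
     = 62 / 0.21
     = 295.24 kg/ha


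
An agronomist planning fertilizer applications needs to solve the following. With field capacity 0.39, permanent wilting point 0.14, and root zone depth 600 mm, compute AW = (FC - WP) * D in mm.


AW = (FC - WP) * D
   = (0.39 - 0.14) * 600
   = 0.25 * 600
   = 150 mm


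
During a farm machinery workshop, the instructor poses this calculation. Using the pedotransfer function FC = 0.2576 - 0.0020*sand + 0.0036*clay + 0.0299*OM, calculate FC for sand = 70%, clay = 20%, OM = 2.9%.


FC = 0.2576 - 0.0020*70 + 0.0036*20 + 0.0299*2.9
   = 0.2576 - 0.1400 + 0.0720 + 0.0867
   = 0.2763


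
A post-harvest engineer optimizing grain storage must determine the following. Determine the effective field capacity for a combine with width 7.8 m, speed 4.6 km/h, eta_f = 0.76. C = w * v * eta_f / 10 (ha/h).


C = w * v * eta_f / 10
  = 7.8 * 4.6 * 0.76 / 10
  = 27.27 / 10
  = 2.73 ha/h


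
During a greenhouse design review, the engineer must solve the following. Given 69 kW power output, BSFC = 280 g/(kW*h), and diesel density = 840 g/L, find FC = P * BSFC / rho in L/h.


FC = P * BSFC / rho_fuel
   = 69 * 280 / 840
   = 19320 / 840
   = 23 L/h


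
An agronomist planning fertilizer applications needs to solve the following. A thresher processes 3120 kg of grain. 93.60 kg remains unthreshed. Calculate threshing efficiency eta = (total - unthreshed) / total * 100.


eta = (total - unthreshed) / total * 100
    = (3120 - 93.60) / 3120 * 100
    = 3026.40 / 3120 * 100
    = 97%


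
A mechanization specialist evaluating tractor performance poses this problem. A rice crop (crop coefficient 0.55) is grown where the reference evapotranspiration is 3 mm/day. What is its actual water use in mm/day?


ETc = Kc * ET0
    = 0.55 * 3
    = 1.65 mm/day


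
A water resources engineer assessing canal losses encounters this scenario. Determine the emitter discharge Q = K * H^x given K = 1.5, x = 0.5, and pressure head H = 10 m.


Q = K * H^x
  = 1.5 * 10^0.5
  = 1.5 * 3.1623
  = 4.74 L/h


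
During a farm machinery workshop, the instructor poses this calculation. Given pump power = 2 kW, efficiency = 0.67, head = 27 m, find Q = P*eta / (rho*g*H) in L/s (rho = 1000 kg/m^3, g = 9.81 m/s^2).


Q = (P * 1000 * eta) / (rho * g * H)
  = (2 * 1000 * 0.67) / (1000 * 9.81 * 27)
  = 1340 / 264870
  = 0.00506 m^3/s = 5.06 L/s


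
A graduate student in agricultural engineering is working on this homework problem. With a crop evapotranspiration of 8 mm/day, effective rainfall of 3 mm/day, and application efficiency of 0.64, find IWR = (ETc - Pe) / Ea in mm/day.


IWR = (ETc - Pe) / Ea
    = (8 - 3) / 0.64
    = 5 / 0.64
    = 7.81 mm/day


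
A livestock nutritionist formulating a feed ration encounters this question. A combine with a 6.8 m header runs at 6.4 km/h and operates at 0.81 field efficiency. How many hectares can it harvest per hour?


C = w * v * eta_f / 10
  = 6.8 * 6.4 * 0.81 / 10
  = 35.25 / 10
  = 3.53 ha/h


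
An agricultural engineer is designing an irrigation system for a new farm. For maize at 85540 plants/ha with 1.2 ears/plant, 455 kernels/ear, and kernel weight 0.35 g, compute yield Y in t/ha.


Y = density * ears * kernels * kw
  = 85540 * 1.2 * 455 * 0.35 g/ha
  = 16346694.00 g/ha
  = 16346.69 kg/ha = 16.35 t/ha


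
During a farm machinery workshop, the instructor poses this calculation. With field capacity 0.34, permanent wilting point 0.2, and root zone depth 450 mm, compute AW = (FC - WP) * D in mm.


AW = (FC - WP) * D
   = (0.34 - 0.2) * 450
   = 0.14 * 450
   = 63 mm


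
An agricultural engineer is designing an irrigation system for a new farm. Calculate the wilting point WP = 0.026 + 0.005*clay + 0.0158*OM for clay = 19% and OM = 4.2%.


WP = 0.026 + 0.005*19 + 0.0158*4.2
   = 0.026 + 0.0950 + 0.0664
   = 0.1874


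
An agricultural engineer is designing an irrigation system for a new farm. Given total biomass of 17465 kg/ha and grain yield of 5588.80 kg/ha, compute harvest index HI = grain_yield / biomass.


HI = grain_yield / biomass
   = 5588.80 / 17465
   = 0.32


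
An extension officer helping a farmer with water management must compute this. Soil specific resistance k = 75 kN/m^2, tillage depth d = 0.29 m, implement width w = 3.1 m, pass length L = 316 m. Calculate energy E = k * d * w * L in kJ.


E = k * d * w * L
  = 75 * 0.29 * 3.1 * 316
  = 21306.30 kJ


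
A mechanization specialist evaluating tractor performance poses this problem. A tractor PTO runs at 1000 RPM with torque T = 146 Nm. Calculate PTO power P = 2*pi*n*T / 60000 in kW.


P = 2*pi*n*T / 60000
  = 2*pi * 1000 * 146 / 60000
  = 917345.05 / 60000
  = 15.29 kW


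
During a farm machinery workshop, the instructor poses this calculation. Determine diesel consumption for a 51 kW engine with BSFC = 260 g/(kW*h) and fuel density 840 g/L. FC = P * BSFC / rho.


FC = P * BSFC / rho_fuel
   = 51 * 260 / 840
   = 13260 / 840
   = 15.79 L/h


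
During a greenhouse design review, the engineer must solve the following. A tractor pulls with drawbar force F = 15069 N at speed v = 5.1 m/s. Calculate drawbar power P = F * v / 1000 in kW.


P = F * v / 1000
  = 15069 * 5.1 / 1000
  = 76851.90 / 1000
  = 76.85 kW


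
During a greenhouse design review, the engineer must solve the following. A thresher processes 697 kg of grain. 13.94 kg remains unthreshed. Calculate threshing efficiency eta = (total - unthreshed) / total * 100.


eta = (total - unthreshed) / total * 100
    = (697 - 13.94) / 697 * 100
    = 683.06 / 697 * 100
    = 98%


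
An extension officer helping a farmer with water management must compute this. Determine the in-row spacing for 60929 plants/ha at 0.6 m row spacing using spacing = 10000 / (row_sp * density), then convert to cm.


spacing = 10000 / (row_sp * density)
        = 10000 / (0.6 * 60929)
        = 10000 / 36557.40
        = 0.27354 m = 27.35 cm


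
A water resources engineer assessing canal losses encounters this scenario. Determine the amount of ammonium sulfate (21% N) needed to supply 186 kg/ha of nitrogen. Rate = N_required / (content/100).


Rate = N_required / (N_content / 100)
     = 186 / (21 / 100)
     = 186 / 0.21
     = 885.71 kg/ha


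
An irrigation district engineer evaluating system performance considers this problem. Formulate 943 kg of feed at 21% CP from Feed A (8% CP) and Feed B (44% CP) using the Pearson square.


parts_A = CP_b - target = 44 - 21 = 23
parts_B = target - CP_a = 21 - 8 = 13
total_parts = 23 + 13 = 36
Feed A = 943 * 23 / 36 = 602.47 kg
Feed B = 943 * 13 / 36 = 340.53 kg

602.47 kg


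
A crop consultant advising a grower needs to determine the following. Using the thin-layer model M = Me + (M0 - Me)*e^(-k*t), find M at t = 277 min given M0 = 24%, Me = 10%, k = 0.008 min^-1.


M = Me + (M0 - Me) * e^(-k*t)
  = 10 + (24 - 10) * e^(-0.008*277)
  = 10 + 14 * e^(-2.216)
  = 10 + 14 * 0.10904
  = 10 + 1.5266
  = 11.53%


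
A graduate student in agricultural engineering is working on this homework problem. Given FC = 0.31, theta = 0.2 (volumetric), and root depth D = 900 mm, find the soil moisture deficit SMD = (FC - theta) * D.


SMD = (FC - theta) * D
    = (0.31 - 0.2) * 900
    = 0.110 * 900
    = 99 mm


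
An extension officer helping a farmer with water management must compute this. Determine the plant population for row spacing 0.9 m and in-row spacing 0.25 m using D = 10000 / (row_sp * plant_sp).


D = 10000 / (row_sp * plant_sp)
  = 10000 / (0.9 * 0.25)
  = 10000 / 0.2250
  = 44444.44 plants/ha


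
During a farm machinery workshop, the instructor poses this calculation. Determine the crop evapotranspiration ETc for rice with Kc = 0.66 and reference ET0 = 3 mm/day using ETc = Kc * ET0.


ETc = Kc * ET0
    = 0.66 * 3
    = 1.98 mm/day


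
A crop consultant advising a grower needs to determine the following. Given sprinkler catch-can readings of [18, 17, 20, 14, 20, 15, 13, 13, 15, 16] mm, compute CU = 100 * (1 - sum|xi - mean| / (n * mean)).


xbar = 161 / 10 = 16.100
sum|xi - xbar| = 21.200
CU = 100 * (1 - 21.200 / (10 * 16.100))
   = 100 * (1 - 0.1317)
   = 86.83%


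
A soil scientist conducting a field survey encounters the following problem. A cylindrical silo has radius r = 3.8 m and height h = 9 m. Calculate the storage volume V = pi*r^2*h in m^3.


V = pi * r^2 * h
  = pi * 3.8^2 * 9
  = pi * 14.44 * 9
  = 408.28 m^3


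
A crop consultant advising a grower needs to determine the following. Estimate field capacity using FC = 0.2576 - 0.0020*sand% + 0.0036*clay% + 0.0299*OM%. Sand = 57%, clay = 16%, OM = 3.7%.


FC = 0.2576 - 0.0020*57 + 0.0036*16 + 0.0299*3.7
   = 0.2576 - 0.1140 + 0.0576 + 0.1106
   = 0.3118


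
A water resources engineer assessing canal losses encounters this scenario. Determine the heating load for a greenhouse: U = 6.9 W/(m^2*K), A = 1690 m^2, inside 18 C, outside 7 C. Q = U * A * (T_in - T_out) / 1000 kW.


dT = 18 - (7) = 11 K
Q = U * A * dT
  = 6.9 * 1690 * 11
  = 128271 W = 128.27 kW


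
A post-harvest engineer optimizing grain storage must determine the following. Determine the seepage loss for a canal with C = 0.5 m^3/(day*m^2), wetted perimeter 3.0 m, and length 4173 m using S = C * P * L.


S = C * P * L
  = 0.5 * 3.0 * 4173
  = 6259.50 m^3/day


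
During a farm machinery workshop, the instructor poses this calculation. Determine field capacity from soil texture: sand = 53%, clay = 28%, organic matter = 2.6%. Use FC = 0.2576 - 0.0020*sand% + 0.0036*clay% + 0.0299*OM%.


FC = 0.2576 - 0.0020*53 + 0.0036*28 + 0.0299*2.6
   = 0.2576 - 0.1060 + 0.1008 + 0.0777
   = 0.3301


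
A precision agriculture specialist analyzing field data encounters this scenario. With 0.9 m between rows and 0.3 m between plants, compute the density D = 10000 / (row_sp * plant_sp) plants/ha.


D = 10000 / (row_sp * plant_sp)
  = 10000 / (0.9 * 0.3)
  = 10000 / 0.2700
  = 37037.04 plants/ha


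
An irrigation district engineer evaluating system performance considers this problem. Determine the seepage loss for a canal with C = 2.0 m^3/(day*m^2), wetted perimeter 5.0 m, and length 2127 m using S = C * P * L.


S = C * P * L
  = 2.0 * 5.0 * 2127
  = 21270 m^3/day


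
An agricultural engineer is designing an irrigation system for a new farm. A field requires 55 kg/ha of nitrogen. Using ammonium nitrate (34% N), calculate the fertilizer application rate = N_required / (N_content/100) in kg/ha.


Rate = N_required / (N_content / 100)
     = 55 / (34 / 100)
     = 55 / 0.34
     = 161.76 kg/ha


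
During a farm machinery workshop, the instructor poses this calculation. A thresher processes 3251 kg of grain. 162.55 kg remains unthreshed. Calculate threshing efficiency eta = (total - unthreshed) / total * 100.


eta = (total - unthreshed) / total * 100
    = (3251 - 162.55) / 3251 * 100
    = 3088.45 / 3251 * 100
    = 95%


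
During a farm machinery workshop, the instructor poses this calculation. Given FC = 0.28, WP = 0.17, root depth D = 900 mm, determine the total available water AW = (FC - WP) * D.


AW = (FC - WP) * D
   = (0.28 - 0.17) * 900
   = 0.11 * 900
   = 99 mm


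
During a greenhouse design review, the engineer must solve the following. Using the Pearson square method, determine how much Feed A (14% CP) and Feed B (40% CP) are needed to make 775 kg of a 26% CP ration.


parts_A = CP_b - target = 40 - 26 = 14
parts_B = target - CP_a = 26 - 14 = 12
total_parts = 14 + 12 = 26
Feed A = 775 * 14 / 26 = 417.31 kg
Feed B = 775 * 12 / 26 = 357.69 kg

417.31 kg


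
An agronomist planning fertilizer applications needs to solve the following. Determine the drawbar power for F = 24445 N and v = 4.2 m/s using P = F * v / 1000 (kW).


P = F * v / 1000
  = 24445 * 4.2 / 1000
  = 102669 / 1000
  = 102.67 kW


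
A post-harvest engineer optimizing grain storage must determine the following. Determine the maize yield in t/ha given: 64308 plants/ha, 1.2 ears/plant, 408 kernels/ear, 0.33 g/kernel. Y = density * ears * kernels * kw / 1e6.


Y = density * ears * kernels * kw
  = 64308 * 1.2 * 408 * 0.33 g/ha
  = 10390114.94 g/ha
  = 10390.11 kg/ha = 10.39 t/ha


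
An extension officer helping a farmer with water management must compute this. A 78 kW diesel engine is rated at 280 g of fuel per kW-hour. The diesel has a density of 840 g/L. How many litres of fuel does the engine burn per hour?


FC = P * BSFC / rho_fuel
   = 78 * 280 / 840
   = 21840 / 840
   = 26 L/h


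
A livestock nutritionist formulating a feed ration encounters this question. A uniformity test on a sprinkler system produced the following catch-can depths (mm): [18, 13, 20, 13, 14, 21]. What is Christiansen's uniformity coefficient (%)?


xbar = 99 / 6 = 16.500
sum|xi - xbar| = 19
CU = 100 * (1 - 19 / (6 * 16.500))
   = 100 * (1 - 0.1919)
   = 80.81%


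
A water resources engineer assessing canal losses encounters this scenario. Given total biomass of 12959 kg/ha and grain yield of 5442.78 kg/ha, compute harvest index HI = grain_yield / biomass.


HI = grain_yield / biomass
   = 5442.78 / 12959
   = 0.42


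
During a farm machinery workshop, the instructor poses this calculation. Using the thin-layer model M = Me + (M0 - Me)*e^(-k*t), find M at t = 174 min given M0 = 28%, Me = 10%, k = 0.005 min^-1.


M = Me + (M0 - Me) * e^(-k*t)
  = 10 + (28 - 10) * e^(-0.005*174)
  = 10 + 18 * e^(-0.870)
  = 10 + 18 * 0.41895
  = 10 + 7.5411
  = 17.54%


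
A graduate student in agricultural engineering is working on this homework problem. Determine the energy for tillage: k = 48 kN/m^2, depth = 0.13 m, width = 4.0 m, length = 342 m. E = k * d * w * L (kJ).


E = k * d * w * L
  = 48 * 0.13 * 4.0 * 342
  = 8536.32 kJ


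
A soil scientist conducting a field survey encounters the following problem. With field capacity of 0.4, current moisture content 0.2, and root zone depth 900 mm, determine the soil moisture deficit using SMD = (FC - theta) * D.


SMD = (FC - theta) * D
    = (0.4 - 0.2) * 900
    = 0.200 * 900
    = 180 mm


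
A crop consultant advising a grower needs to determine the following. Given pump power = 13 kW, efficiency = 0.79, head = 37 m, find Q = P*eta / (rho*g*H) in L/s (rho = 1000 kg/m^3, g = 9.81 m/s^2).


Q = (P * 1000 * eta) / (rho * g * H)
  = (13 * 1000 * 0.79) / (1000 * 9.81 * 37)
  = 10270 / 362970
  = 0.02829 m^3/s = 28.29 L/s


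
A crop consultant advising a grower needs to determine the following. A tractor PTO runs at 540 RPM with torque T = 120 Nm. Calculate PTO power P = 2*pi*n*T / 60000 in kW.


P = 2*pi*n*T / 60000
  = 2*pi * 540 * 120 / 60000
  = 407150.41 / 60000
  = 6.79 kW


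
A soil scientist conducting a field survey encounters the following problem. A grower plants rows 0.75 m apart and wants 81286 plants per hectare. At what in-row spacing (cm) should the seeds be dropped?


spacing = 10000 / (row_sp * density)
        = 10000 / (0.75 * 81286)
        = 10000 / 60964.50
        = 0.16403 m = 16.40 cm


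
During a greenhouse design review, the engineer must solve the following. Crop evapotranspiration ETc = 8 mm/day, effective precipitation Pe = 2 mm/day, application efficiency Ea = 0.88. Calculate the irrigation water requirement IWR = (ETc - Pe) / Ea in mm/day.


IWR = (ETc - Pe) / Ea
    = (8 - 2) / 0.88
    = 6 / 0.88
    = 6.82 mm/day


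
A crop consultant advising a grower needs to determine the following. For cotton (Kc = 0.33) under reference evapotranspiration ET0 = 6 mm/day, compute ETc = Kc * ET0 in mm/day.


ETc = Kc * ET0
    = 0.33 * 6
    = 1.98 mm/day


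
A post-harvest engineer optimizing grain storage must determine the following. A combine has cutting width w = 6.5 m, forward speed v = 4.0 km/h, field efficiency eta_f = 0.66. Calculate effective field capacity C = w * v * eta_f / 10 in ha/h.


C = w * v * eta_f / 10
  = 6.5 * 4.0 * 0.66 / 10
  = 17.16 / 10
  = 1.72 ha/h


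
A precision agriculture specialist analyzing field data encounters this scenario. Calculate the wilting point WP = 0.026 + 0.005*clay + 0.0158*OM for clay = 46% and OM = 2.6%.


WP = 0.026 + 0.005*46 + 0.0158*2.6
   = 0.026 + 0.2300 + 0.0411
   = 0.2971


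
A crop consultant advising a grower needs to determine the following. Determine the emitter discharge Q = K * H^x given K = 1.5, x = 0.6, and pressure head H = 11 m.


Q = K * H^x
  = 1.5 * 11^0.6
  = 1.5 * 4.2154
  = 6.32 L/h


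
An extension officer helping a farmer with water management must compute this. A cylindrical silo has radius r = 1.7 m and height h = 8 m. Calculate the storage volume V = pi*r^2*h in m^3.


V = pi * r^2 * h
  = pi * 1.7^2 * 8
  = pi * 2.89 * 8
  = 72.63 m^3


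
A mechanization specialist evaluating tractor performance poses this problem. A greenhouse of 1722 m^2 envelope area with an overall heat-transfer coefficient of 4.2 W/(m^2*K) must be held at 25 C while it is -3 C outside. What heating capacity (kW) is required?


dT = 25 - (-3) = 28 K
Q = U * A * dT
  = 4.2 * 1722 * 28
  = 202507.20 W = 202.51 kW


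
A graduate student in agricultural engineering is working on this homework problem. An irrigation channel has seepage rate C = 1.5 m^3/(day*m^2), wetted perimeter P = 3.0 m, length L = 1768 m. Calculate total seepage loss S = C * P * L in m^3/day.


S = C * P * L
  = 1.5 * 3.0 * 1768
  = 7956 m^3/day


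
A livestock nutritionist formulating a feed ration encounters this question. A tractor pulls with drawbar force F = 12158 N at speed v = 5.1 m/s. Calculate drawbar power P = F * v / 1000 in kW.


P = F * v / 1000
  = 12158 * 5.1 / 1000
  = 62005.80 / 1000
  = 62.01 kW


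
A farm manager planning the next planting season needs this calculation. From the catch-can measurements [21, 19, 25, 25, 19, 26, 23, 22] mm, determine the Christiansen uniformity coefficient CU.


xbar = 180 / 8 = 22.500
sum|xi - xbar| = 18
CU = 100 * (1 - 18 / (8 * 22.500))
   = 100 * (1 - 0.1000)
   = 90%


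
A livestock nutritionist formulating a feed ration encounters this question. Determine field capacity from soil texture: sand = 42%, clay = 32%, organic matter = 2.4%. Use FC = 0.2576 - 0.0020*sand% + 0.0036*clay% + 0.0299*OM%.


FC = 0.2576 - 0.0020*42 + 0.0036*32 + 0.0299*2.4
   = 0.2576 - 0.0840 + 0.1152 + 0.0718
   = 0.3606


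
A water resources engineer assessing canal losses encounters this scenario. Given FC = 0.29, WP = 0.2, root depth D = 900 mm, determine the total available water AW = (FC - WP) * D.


AW = (FC - WP) * D
   = (0.29 - 0.2) * 900
   = 0.09 * 900
   = 81 mm


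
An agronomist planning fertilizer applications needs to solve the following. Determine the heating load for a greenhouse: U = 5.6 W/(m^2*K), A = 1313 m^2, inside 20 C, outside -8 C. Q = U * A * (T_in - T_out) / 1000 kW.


dT = 20 - (-8) = 28 K
Q = U * A * dT
  = 5.6 * 1313 * 28
  = 205878.40 W = 205.88 kW


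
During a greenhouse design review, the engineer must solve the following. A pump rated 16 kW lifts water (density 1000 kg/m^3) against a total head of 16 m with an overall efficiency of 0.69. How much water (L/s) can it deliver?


Q = (P * 1000 * eta) / (rho * g * H)
  = (16 * 1000 * 0.69) / (1000 * 9.81 * 16)
  = 11040 / 156960
  = 0.07034 m^3/s = 70.34 L/s


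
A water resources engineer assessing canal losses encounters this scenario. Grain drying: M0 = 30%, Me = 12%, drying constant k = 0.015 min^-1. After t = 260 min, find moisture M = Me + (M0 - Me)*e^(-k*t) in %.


M = Me + (M0 - Me) * e^(-k*t)
  = 12 + (30 - 12) * e^(-0.015*260)
  = 12 + 18 * e^(-3.900)
  = 12 + 18 * 0.02024
  = 12 + 0.3644
  = 12.36%


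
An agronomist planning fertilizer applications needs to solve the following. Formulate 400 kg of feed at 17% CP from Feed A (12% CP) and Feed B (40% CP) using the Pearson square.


parts_A = CP_b - target = 40 - 17 = 23
parts_B = target - CP_a = 17 - 12 = 5
total_parts = 23 + 5 = 28
Feed A = 400 * 23 / 28 = 328.57 kg
Feed B = 400 * 5 / 28 = 71.43 kg

328.57 kg


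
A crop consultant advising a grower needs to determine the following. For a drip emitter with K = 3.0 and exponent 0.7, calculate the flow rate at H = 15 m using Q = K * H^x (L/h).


Q = K * H^x
  = 3.0 * 15^0.7
  = 3.0 * 6.6568
  = 19.97 L/h


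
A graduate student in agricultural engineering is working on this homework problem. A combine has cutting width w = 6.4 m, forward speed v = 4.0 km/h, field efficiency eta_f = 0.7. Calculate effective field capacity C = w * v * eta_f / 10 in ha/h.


C = w * v * eta_f / 10
  = 6.4 * 4.0 * 0.7 / 10
  = 17.92 / 10
  = 1.79 ha/h


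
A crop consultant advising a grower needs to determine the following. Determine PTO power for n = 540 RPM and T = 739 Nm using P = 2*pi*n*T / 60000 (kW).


P = 2*pi*n*T / 60000
  = 2*pi * 540 * 739 / 60000
  = 2507367.93 / 60000
  = 41.79 kW


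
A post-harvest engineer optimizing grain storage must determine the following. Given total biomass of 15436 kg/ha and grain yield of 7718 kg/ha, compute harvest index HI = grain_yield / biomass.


HI = grain_yield / biomass
   = 7718 / 15436
   = 0.50


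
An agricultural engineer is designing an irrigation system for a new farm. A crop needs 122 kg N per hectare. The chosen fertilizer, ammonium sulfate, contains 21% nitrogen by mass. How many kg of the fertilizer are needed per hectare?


Rate = N_required / (N_content / 100)
     = 122 / (21 / 100)
     = 122 / 0.21
     = 580.95 kg/ha


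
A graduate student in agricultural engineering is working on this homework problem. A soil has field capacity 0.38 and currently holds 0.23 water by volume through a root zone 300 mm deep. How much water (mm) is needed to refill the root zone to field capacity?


SMD = (FC - theta) * D
    = (0.38 - 0.23) * 300
    = 0.150 * 300
    = 45 mm


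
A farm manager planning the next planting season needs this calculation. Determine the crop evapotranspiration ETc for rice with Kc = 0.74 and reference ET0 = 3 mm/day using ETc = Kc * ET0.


ETc = Kc * ET0
    = 0.74 * 3
    = 2.22 mm/day


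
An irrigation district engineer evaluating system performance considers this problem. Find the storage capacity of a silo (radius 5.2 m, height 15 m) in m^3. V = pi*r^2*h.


V = pi * r^2 * h
  = pi * 5.2^2 * 15
  = pi * 27.04 * 15
  = 1274.23 m^3


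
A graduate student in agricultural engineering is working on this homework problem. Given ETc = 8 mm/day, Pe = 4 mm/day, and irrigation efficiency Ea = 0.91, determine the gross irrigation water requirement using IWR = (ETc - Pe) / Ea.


IWR = (ETc - Pe) / Ea
    = (8 - 4) / 0.91
    = 4 / 0.91
    = 4.40 mm/day


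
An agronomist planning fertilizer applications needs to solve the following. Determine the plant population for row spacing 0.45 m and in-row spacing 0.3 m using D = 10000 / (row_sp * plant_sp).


D = 10000 / (row_sp * plant_sp)
  = 10000 / (0.45 * 0.3)
  = 10000 / 0.1350
  = 74074.07 plants/ha


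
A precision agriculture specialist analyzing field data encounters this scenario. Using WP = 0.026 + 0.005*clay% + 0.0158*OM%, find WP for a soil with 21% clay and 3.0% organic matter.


WP = 0.026 + 0.005*21 + 0.0158*3.0
   = 0.026 + 0.1050 + 0.0474
   = 0.1784


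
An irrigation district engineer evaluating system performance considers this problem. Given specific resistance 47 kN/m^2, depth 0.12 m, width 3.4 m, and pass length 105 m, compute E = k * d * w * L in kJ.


E = k * d * w * L
  = 47 * 0.12 * 3.4 * 105
  = 2013.48 kJ


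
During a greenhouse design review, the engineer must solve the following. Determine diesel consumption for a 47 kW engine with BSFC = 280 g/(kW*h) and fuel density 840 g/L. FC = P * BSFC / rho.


FC = P * BSFC / rho_fuel
   = 47 * 280 / 840
   = 13160 / 840
   = 15.67 L/h


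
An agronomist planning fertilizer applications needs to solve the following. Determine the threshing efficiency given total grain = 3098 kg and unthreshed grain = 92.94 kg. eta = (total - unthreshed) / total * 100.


eta = (total - unthreshed) / total * 100
    = (3098 - 92.94) / 3098 * 100
    = 3005.06 / 3098 * 100
    = 97%


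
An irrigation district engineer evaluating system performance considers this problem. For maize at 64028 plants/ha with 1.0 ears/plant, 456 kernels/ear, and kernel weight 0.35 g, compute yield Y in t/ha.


Y = density * ears * kernels * kw
  = 64028 * 1.0 * 456 * 0.35 g/ha
  = 10218868.80 g/ha
  = 10218.87 kg/ha = 10.22 t/ha


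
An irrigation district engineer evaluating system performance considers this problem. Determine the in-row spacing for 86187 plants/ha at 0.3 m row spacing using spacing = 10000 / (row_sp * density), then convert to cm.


spacing = 10000 / (row_sp * density)
        = 10000 / (0.3 * 86187)
        = 10000 / 25856.10
        = 0.38676 m = 38.68 cm


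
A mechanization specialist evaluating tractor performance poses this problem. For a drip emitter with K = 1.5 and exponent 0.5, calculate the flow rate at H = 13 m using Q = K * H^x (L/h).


Q = K * H^x
  = 1.5 * 13^0.5
  = 1.5 * 3.6056
  = 5.41 L/h


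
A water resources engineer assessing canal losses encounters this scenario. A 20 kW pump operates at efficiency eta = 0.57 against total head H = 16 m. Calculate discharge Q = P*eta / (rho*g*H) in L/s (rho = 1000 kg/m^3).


Q = (P * 1000 * eta) / (rho * g * H)
  = (20 * 1000 * 0.57) / (1000 * 9.81 * 16)
  = 11400 / 156960
  = 0.07263 m^3/s = 72.63 L/s


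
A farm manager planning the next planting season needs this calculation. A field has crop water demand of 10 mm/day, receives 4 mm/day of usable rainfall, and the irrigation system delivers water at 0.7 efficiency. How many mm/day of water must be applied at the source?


IWR = (ETc - Pe) / Ea
    = (10 - 4) / 0.7
    = 6 / 0.7
    = 8.57 mm/day


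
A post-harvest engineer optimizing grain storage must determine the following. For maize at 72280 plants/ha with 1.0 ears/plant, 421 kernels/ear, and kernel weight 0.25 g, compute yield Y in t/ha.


Y = density * ears * kernels * kw
  = 72280 * 1.0 * 421 * 0.25 g/ha
  = 7607470 g/ha
  = 7607.47 kg/ha = 7.61 t/ha


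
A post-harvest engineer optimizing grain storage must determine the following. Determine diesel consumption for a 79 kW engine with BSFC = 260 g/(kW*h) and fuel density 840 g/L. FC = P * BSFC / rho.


FC = P * BSFC / rho_fuel
   = 79 * 260 / 840
   = 20540 / 840
   = 24.45 L/h


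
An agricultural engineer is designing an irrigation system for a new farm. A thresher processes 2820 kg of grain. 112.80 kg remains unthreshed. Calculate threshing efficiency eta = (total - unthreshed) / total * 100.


eta = (total - unthreshed) / total * 100
    = (2820 - 112.80) / 2820 * 100
    = 2707.20 / 2820 * 100
    = 96%


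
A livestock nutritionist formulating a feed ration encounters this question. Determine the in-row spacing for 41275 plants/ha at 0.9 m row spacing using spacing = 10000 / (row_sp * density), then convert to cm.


spacing = 10000 / (row_sp * density)
        = 10000 / (0.9 * 41275)
        = 10000 / 37147.50
        = 0.26920 m = 26.92 cm


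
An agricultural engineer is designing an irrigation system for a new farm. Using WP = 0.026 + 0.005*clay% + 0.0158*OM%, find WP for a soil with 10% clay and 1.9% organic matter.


WP = 0.026 + 0.005*10 + 0.0158*1.9
   = 0.026 + 0.0500 + 0.0300
   = 0.1060


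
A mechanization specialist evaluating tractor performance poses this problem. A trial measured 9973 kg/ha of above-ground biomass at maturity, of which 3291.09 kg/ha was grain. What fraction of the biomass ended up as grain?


HI = grain_yield / biomass
   = 3291.09 / 9973
   = 0.33


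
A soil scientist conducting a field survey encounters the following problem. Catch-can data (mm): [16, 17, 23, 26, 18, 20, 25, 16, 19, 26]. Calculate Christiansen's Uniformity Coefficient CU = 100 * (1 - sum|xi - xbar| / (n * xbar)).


xbar = 206 / 10 = 20.600
sum|xi - xbar| = 35.200
CU = 100 * (1 - 35.200 / (10 * 20.600))
   = 100 * (1 - 0.1709)
   = 82.91%


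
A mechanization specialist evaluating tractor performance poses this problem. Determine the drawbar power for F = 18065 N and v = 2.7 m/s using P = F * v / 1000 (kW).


P = F * v / 1000
  = 18065 * 2.7 / 1000
  = 48775.50 / 1000
  = 48.78 kW


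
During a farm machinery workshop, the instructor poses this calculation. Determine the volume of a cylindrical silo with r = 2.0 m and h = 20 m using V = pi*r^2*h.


V = pi * r^2 * h
  = pi * 2.0^2 * 20
  = pi * 4 * 20
  = 251.33 m^3


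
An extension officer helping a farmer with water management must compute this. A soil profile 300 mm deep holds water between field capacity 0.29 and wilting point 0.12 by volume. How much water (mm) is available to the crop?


AW = (FC - WP) * D
   = (0.29 - 0.12) * 300
   = 0.17 * 300
   = 51 mm
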